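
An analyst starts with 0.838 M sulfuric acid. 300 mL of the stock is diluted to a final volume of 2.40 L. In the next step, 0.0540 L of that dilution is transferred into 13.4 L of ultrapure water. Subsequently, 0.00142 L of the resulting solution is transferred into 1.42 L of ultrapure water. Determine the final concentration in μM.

Overall dilution factor = 8 × 249.1 × 1001 = 2.00 × 10⁶.
0.838 M / 2.00 × 10⁶ = 4.20 × 10⁻⁷ M = 0.420 μM.

0.420 μM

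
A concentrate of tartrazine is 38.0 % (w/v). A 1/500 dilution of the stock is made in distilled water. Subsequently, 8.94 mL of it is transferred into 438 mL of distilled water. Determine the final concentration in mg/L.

15.2 mg/L

Overall dilution factor = 500 × 49.99 = 2.50 × 10⁴.
38.0 % (w/v) / 2.50 × 10⁴ = 1.52 × 10⁻³ % (w/v) = 15.2 mg/L.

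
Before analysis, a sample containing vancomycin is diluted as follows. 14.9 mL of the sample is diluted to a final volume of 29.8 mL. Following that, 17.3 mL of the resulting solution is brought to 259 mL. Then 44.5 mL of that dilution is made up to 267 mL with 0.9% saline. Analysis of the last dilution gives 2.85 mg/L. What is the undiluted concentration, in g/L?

0.512 g/L

Overall dilution factor = 2 × 14.97 × 6 = 180.
Original = 2.85 mg/L × 180 = 512 mg/L = 0.512 g/L.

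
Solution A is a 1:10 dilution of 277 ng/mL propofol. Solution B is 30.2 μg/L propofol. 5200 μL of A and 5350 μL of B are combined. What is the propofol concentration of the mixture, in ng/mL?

C_A = 277 ng/mL / 10 = 27.7 ng/mL.
C_B = 30.2 μg/L = 30.2 ng/mL.
C_mix = (C_A·V_A + C_B·V_B)/(V_A + V_B) = (27.7×5200 + 30.2×5350) / 10550 = 29.0 ng/mL.

29.0 ng/mL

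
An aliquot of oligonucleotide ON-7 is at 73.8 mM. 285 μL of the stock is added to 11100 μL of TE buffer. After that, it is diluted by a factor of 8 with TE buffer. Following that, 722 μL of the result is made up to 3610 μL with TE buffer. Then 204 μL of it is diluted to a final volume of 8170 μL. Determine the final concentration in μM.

Overall dilution factor = 39.95 × 8 × 5 × 40.05 = 6.40 × 10⁴.
73.8 mM / 6.40 × 10⁴ = 1.15 × 10⁻³ mM = 1.15 μM.

1.15 μM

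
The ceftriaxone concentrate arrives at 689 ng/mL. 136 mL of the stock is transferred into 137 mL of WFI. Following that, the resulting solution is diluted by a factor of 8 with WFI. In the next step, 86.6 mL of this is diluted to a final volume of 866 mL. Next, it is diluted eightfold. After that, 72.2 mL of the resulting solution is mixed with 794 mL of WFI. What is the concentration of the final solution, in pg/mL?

44.7 pg/mL

Overall dilution factor = 2.007 × 8 × 10 × 8 × 12.00 = 1.54 × 10⁴.
689 ng/mL / 1.54 × 10⁴ = 0.0447 ng/mL = 44.7 pg/mL.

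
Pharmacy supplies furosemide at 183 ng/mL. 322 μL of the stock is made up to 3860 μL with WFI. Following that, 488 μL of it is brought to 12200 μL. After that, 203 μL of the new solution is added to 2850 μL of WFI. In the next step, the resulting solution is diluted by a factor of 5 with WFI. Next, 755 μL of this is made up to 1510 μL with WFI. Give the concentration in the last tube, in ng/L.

Overall dilution factor = 11.99 × 25 × 15.04 × 5 × 2 = 4.51 × 10⁴.
183 ng/mL / 4.51 × 10⁴ = 4.06 × 10⁻³ ng/mL = 4.06 ng/L.

4.06 ng/L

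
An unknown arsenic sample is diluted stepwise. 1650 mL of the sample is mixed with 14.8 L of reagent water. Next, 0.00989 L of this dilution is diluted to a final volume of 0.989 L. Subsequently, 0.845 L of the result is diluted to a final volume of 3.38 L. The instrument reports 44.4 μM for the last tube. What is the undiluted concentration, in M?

0.177 M

Overall dilution factor = 9.970 × 100 × 4 = 3988.
Original = 44.4 μM × 3988 = 1.77 × 10⁵ μM = 0.177 M.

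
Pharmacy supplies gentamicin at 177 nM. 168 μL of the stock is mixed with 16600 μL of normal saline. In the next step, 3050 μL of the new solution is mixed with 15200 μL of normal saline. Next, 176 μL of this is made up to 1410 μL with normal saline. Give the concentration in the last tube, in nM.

Overall dilution factor = 99.81 × 5.984 × 8.011 = 4785.
177 nM / 4785 = 0.0370 nM.

0.0370 nM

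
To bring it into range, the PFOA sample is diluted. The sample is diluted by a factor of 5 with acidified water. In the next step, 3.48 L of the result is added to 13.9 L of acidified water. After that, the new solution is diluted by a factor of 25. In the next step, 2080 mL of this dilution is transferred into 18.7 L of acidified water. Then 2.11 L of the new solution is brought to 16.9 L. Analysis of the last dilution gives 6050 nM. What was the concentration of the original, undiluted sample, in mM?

Overall dilution factor = 5 × 4.994 × 25 × 9.990 × 8.009 = 5.00 × 10⁴.
Original = 6050 nM × 5.00 × 10⁴ = 3.02 × 10⁸ nM = 302 mM.

302 mM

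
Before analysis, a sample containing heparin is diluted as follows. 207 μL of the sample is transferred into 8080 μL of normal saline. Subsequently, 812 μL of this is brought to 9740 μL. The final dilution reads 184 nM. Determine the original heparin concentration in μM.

Overall dilution factor = 40.03 × 12.00 = 480.
Original = 184 nM × 480 = 8.84 × 10⁴ nM = 88.4 μM.

88.4 μM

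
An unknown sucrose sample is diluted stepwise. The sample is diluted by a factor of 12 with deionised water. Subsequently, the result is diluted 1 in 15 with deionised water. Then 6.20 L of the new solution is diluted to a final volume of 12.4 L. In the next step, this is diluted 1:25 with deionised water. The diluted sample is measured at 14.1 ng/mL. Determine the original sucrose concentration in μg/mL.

127 μg/mL

Overall dilution factor = 12 × 15 × 2 × 25 = 9000.
Original = 14.1 ng/mL × 9000 = 1.27 × 10⁵ ng/mL = 127 μg/mL.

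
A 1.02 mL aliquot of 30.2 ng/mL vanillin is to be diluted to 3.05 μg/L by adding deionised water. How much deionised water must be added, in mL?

9.08 mL

3.05 μg/L = 3.05 ng/mL.
V₂ = C₁V₁/C₂ = 30.2 × 1.02 / 3.05 = 10.1 mL.
Diluent to add = V₂ − V₁ = 10.1 − 1.02 = 9.08 mL.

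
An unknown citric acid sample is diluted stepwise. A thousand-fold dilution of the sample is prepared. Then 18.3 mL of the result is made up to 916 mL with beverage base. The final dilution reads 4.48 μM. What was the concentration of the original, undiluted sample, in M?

0.224 M

Overall dilution factor = 1000 × 50.05 = 5.01 × 10⁴.
Original = 4.48 μM × 5.01 × 10⁴ = 2.24 × 10⁵ μM = 0.224 M.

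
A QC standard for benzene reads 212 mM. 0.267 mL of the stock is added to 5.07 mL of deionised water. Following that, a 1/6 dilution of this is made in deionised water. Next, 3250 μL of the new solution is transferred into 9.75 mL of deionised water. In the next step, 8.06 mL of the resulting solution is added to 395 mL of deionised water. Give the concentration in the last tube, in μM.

Overall dilution factor = 19.99 × 6 × 4 × 50.01 = 2.40 × 10⁴.
212 mM / 2.40 × 10⁴ = 8.84 × 10⁻³ mM = 8.84 μM.

8.84 μM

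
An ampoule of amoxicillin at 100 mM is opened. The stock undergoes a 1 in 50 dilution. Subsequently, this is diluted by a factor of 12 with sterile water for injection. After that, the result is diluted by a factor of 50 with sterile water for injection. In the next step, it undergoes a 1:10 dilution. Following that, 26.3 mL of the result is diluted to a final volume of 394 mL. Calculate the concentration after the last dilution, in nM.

22.3 nM

Overall dilution factor = 50 × 12 × 50 × 10 × 14.98 = 4.49 × 10⁶.
100 mM / 4.49 × 10⁶ = 2.23 × 10⁻⁵ mM = 22.3 nM.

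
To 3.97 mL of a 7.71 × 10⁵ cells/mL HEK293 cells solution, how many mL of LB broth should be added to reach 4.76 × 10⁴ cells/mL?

V₂ = C₁V₁/C₂ = 7.71 × 10⁵ × 3.97 / 4.76 × 10⁴ = 64.3 mL.
Diluent to add = V₂ − V₁ = 64.3 − 3.97 = 60.3 mL.

60.3 mL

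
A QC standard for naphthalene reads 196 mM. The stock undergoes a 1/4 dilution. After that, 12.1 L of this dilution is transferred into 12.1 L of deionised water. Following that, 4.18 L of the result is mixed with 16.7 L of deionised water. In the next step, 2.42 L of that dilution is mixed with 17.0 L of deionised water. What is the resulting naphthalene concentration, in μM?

611 μM

Overall dilution factor = 4 × 2 × 4.995 × 8.025 = 321.
196 mM / 321 = 0.611 mM = 611 μM.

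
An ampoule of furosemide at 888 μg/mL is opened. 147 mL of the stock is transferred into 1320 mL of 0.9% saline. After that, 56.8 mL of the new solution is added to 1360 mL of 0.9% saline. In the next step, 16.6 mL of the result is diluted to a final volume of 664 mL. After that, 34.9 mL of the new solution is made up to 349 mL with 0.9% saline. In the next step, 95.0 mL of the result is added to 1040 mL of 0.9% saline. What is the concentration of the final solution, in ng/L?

746 ng/L

Overall dilution factor = 9.980 × 24.94 × 40 × 10 × 11.95 = 1.19 × 10⁶.
888 μg/mL / 1.19 × 10⁶ = 7.46 × 10⁻⁴ μg/mL = 746 ng/L.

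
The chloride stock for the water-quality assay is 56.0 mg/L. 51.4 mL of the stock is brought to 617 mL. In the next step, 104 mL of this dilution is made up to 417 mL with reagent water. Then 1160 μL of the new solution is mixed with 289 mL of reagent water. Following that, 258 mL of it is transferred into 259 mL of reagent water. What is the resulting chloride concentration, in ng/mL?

Overall dilution factor = 12.00 × 4.010 × 250.1 × 2.004 = 2.41 × 10⁴.
56.0 mg/L / 2.41 × 10⁴ = 2.32 × 10⁻³ mg/L = 2.32 ng/mL.

2.32 ng/mL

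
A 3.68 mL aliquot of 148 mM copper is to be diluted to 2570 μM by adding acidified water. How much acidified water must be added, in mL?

208 mL

2570 μM = 2.57 mM.
V₂ = C₁V₁/C₂ = 148 × 3.68 / 2.57 = 212 mL.
Diluent to add = V₂ − V₁ = 212 − 3.68 = 208 mL.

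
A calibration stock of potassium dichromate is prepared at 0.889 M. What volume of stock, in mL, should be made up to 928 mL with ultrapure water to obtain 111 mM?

111 mM = 0.111 M.
V₁ = C₂V₂/C₁ = 0.111 × 928 / 0.889 = 116 mL.

116 mL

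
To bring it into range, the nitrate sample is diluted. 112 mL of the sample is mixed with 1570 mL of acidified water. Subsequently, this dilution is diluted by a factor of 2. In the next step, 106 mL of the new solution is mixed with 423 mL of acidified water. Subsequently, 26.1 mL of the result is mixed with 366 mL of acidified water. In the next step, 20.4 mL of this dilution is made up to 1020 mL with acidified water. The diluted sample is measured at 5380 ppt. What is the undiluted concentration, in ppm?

606 ppm

Overall dilution factor = 15.02 × 2 × 4.991 × 15.02 × 50 = 1.13 × 10⁵.
Original = 5380 ppt × 1.13 × 10⁵ = 6.06 × 10⁸ ppt = 606 ppm.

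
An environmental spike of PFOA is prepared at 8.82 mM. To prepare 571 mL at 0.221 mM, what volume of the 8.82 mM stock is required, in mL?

V₁ = C₂V₂/C₁ = 0.221 × 571 / 8.82 = 14.3 mL.

14.3 mL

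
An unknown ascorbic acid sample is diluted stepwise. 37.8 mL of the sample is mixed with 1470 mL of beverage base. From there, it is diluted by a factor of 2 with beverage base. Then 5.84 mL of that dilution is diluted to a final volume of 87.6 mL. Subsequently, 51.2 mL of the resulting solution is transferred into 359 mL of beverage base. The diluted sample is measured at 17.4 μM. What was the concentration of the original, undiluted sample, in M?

Overall dilution factor = 39.89 × 2 × 15 × 8.012 = 9587.
Original = 17.4 μM × 9587 = 1.67 × 10⁵ μM = 0.167 M.

0.167 M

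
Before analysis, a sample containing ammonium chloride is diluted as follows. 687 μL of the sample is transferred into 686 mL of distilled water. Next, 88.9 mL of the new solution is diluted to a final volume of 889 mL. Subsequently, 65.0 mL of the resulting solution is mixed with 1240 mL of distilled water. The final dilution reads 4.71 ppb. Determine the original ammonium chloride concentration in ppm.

945 ppm

Overall dilution factor = 999.5 × 10 × 20.08 = 2.01 × 10⁵.
Original = 4.71 ppb × 2.01 × 10⁵ = 9.45 × 10⁵ ppb = 945 ppm.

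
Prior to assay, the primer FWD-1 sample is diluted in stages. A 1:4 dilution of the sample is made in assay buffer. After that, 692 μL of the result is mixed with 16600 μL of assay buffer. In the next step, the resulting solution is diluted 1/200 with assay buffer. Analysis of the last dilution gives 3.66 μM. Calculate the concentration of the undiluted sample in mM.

73.2 mM

Overall dilution factor = 4 × 24.99 × 200 = 2.00 × 10⁴.
Original = 3.66 μM × 2.00 × 10⁴ = 7.32 × 10⁴ μM = 73.2 mM.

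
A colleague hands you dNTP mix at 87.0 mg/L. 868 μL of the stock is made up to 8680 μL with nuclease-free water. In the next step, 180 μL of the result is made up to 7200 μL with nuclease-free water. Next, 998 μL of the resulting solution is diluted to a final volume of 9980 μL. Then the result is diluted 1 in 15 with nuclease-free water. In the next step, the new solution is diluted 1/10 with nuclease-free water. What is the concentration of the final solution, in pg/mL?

145 pg/mL

Overall dilution factor = 10 × 40 × 10 × 15 × 10 = 6.00 × 10⁵.
87.0 mg/L / 6.00 × 10⁵ = 1.45 × 10⁻⁴ mg/L = 145 pg/mL.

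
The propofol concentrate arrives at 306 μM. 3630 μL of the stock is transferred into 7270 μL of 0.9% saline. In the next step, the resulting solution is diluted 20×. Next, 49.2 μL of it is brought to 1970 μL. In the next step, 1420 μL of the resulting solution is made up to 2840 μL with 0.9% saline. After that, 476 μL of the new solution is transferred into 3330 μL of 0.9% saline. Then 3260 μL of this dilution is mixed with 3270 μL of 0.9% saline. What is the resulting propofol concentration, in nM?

Overall dilution factor = 3.003 × 20 × 40.04 × 2 × 7.996 × 2.003 = 7.70 × 10⁴.
306 μM / 7.70 × 10⁴ = 3.97 × 10⁻³ μM = 3.97 nM.

3.97 nM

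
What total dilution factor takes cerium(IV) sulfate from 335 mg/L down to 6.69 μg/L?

5.01 × 10⁴

Factor = C₀/C_target = 335 mg/L / 6.69 μg/L = 5.01 × 10⁴.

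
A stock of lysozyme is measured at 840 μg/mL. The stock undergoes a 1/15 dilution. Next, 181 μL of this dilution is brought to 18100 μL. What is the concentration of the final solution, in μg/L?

Overall dilution factor = 15 × 100 = 1500.
840 μg/mL / 1500 = 0.560 μg/mL = 560 μg/L.

560 μg/L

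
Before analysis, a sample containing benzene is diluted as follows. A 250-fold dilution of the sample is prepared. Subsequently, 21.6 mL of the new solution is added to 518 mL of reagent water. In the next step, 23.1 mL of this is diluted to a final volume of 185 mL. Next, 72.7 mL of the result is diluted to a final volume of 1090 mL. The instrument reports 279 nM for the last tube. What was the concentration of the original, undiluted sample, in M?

Overall dilution factor = 250 × 24.98 × 8.009 × 14.99 = 7.50 × 10⁵.
Original = 279 nM × 7.50 × 10⁵ = 2.09 × 10⁸ nM = 0.209 M.

0.209 M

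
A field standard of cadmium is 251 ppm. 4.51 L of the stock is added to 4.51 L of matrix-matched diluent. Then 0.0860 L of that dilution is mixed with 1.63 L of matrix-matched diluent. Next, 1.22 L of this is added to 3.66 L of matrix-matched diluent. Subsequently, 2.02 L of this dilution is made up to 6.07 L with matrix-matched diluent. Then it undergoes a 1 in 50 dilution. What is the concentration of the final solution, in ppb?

10.5 ppb

Overall dilution factor = 2 × 19.95 × 4 × 3.005 × 50 = 2.40 × 10⁴.
251 ppm / 2.40 × 10⁴ = 0.0105 ppm = 10.5 ppb.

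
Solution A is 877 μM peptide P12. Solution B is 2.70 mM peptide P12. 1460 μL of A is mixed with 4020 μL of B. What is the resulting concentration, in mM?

C_B = 2.70 mM = 2700 μM.
C_mix = (C_A·V_A + C_B·V_B)/(V_A + V_B) = (877×1460 + 2700×4020) / 5480 = 2214 μM = 2.21 mM.

2.21 mM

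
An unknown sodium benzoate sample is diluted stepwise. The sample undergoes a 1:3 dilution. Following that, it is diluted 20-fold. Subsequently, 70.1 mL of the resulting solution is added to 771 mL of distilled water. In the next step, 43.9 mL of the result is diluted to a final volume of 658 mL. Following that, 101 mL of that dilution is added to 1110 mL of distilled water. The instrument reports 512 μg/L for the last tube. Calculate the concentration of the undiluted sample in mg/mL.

66.2 mg/mL

Overall dilution factor = 3 × 20 × 12.00 × 14.99 × 11.99 = 1.29 × 10⁵.
Original = 512 μg/L × 1.29 × 10⁵ = 6.62 × 10⁷ μg/L = 66.2 mg/mL.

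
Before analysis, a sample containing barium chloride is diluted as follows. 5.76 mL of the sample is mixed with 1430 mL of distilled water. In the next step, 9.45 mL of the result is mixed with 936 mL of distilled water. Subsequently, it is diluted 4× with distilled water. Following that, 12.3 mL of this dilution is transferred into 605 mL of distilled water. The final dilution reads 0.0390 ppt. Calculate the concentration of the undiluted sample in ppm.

0.195 ppm

Overall dilution factor = 249.3 × 100.0 × 4 × 50.19 = 5.01 × 10⁶.
Original = 0.0390 ppt × 5.01 × 10⁶ = 1.95 × 10⁵ ppt = 0.195 ppm.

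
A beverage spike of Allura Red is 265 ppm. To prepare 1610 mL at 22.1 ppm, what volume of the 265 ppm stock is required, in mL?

134 mL

V₁ = C₂V₂/C₁ = 22.1 × 1610 / 265 = 134 mL.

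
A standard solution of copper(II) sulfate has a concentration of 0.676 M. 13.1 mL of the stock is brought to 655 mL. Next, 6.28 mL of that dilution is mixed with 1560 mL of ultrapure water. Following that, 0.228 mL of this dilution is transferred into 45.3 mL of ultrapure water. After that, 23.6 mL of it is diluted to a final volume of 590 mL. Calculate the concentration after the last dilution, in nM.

10.9 nM

Overall dilution factor = 50 × 249.4 × 199.7 × 25 = 6.23 × 10⁷.
0.676 M / 6.23 × 10⁷ = 1.09 × 10⁻⁸ M = 10.9 nM.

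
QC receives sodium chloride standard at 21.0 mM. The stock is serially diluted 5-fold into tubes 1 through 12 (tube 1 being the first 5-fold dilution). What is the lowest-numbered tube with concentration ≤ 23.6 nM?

Tube n has concentration 21.0 mM / 5ⁿ.
Need 5ⁿ ≥ 21.0 mM / 23.6 nM = 8.90 × 10⁵, so n ≥ 8.51.
First such tube: n = 9.

tube 9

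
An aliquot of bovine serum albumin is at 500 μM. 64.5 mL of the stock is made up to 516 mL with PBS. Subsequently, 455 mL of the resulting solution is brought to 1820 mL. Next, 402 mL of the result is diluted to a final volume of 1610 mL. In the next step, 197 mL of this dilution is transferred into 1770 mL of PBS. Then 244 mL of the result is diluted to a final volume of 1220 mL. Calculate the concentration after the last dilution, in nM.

Overall dilution factor = 8 × 4 × 4.005 × 9.985 × 5 = 6398.
500 μM / 6398 = 0.0781 μM = 78.1 nM.

78.1 nM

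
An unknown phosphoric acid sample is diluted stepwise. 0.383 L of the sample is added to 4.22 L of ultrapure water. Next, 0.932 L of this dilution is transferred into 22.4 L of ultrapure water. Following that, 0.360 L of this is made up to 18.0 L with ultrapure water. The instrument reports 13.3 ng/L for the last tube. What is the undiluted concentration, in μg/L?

Overall dilution factor = 12.02 × 25.03 × 50 = 1.50 × 10⁴.
Original = 13.3 ng/L × 1.50 × 10⁴ = 2.00 × 10⁵ ng/L = 200 μg/L.

200 μg/L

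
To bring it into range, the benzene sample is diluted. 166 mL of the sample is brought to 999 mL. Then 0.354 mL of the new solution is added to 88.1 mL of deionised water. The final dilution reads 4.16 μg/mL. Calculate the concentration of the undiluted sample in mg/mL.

6.26 mg/mL

Overall dilution factor = 6.018 × 249.9 = 1504.
Original = 4.16 μg/mL × 1504 = 6256 μg/mL = 6.26 mg/mL.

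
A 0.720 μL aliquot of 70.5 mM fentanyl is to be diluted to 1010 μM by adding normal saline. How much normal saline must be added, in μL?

49.5 μL

1010 μM = 1.01 mM.
V₂ = C₁V₁/C₂ = 70.5 × 0.720 / 1.01 = 50.3 μL.
Diluent to add = V₂ − V₁ = 50.3 − 0.720 = 49.5 μL.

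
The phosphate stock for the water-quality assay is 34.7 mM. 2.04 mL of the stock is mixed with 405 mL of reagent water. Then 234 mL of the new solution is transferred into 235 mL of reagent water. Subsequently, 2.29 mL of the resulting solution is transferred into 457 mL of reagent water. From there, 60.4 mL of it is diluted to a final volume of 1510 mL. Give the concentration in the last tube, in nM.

Overall dilution factor = 199.5 × 2.004 × 200.6 × 25 = 2.01 × 10⁶.
34.7 mM / 2.01 × 10⁶ = 1.73 × 10⁻⁵ mM = 17.3 nM.

17.3 nM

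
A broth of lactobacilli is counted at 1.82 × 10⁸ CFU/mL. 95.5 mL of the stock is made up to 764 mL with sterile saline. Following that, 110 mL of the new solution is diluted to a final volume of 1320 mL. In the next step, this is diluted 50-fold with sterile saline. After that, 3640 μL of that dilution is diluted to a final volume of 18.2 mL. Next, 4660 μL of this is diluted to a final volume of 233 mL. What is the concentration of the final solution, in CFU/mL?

Overall dilution factor = 8 × 12 × 50 × 5 × 50 = 1.20 × 10⁶.
1.82 × 10⁸ CFU/mL / 1.20 × 10⁶ = 152 CFU/mL.

152 CFU/mL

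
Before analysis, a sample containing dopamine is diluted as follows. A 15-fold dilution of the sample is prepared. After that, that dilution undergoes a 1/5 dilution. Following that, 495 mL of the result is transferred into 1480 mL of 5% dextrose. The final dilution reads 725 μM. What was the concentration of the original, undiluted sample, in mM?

217 mM

Overall dilution factor = 15 × 5 × 3.990 = 299.
Original = 725 μM × 299 = 2.17 × 10⁵ μM = 217 mM.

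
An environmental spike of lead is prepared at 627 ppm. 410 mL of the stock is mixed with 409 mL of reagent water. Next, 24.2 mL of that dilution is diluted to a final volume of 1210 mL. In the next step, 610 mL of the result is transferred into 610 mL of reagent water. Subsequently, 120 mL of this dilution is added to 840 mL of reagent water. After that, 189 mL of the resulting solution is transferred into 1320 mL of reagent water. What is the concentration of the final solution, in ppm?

Overall dilution factor = 1.998 × 50 × 2 × 8 × 7.984 = 1.28 × 10⁴.
627 ppm / 1.28 × 10⁴ = 0.0491 ppm.

0.0491 ppm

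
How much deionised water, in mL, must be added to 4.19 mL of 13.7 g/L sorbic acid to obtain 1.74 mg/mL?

1.74 mg/mL = 1.74 g/L.
V₂ = C₁V₁/C₂ = 13.7 × 4.19 / 1.74 = 33.0 mL.
Diluent to add = V₂ − V₁ = 33.0 − 4.19 = 28.8 mL.

28.8 mL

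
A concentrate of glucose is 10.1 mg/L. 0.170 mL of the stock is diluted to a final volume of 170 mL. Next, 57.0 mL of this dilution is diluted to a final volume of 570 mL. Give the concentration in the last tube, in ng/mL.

1.01 ng/mL

Overall dilution factor = 1000 × 10 = 1.00 × 10⁴.
10.1 mg/L / 1.00 × 10⁴ = 1.01 × 10⁻³ mg/L = 1.01 ng/mL.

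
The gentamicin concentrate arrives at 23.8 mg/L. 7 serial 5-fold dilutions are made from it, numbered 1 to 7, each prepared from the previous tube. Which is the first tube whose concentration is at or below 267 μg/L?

Tube n has concentration 23.8 mg/L / 5ⁿ.
Need 5ⁿ ≥ 23.8 mg/L / 267 μg/L = 89.1, so n ≥ 2.79.
First such tube: n = 3.

tube 3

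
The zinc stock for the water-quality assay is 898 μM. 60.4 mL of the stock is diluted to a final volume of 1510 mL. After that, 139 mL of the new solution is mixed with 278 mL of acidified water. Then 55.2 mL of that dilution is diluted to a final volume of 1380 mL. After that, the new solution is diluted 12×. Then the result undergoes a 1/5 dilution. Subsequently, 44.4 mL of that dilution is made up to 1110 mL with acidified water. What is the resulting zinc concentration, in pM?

319 pM

Overall dilution factor = 25 × 3 × 25 × 12 × 5 × 25 = 2.81 × 10⁶.
898 μM / 2.81 × 10⁶ = 3.19 × 10⁻⁴ μM = 319 pM.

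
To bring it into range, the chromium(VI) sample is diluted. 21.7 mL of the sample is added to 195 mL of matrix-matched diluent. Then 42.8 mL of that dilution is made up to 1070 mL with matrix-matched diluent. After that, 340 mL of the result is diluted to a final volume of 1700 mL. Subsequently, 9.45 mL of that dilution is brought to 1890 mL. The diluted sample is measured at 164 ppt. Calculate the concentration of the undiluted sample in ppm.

40.9 ppm

Overall dilution factor = 9.986 × 25 × 5 × 200 = 2.50 × 10⁵.
Original = 164 ppt × 2.50 × 10⁵ = 4.09 × 10⁷ ppt = 40.9 ppm.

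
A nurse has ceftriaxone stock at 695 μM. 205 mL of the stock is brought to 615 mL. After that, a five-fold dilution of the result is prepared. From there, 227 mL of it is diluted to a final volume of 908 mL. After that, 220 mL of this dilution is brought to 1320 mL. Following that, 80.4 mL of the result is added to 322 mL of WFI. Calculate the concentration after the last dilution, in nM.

386 nM

Overall dilution factor = 3 × 5 × 4 × 6 × 5.005 = 1802.
695 μM / 1802 = 0.386 μM = 386 nM.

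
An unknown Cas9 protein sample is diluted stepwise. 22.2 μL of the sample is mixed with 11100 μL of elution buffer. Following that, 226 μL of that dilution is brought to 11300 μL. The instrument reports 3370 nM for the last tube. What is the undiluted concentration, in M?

Overall dilution factor = 501 × 50 = 2.51 × 10⁴.
Original = 3370 nM × 2.51 × 10⁴ = 8.44 × 10⁷ nM = 0.0844 M.

0.0844 M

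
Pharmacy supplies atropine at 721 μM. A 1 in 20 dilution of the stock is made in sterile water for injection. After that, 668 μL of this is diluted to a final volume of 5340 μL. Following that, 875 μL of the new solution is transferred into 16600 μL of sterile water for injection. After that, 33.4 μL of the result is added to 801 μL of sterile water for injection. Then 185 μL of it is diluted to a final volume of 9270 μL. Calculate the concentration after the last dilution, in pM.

Overall dilution factor = 20 × 7.994 × 19.97 × 24.98 × 50.11 = 4.00 × 10⁶.
721 μM / 4.00 × 10⁶ = 1.80 × 10⁻⁴ μM = 180 pM.

180 pM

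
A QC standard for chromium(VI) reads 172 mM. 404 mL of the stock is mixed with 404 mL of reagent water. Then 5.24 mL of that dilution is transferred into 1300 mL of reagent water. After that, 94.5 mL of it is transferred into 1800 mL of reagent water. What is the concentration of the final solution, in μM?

Overall dilution factor = 2 × 249.1 × 20.05 = 9987.
172 mM / 9987 = 0.0172 mM = 17.2 μM.

17.2 μM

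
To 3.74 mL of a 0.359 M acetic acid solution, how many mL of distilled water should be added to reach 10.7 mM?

10.7 mM = 0.0107 M.
V₂ = C₁V₁/C₂ = 0.359 × 3.74 / 0.0107 = 125 mL.
Diluent to add = V₂ − V₁ = 125 − 3.74 = 122 mL.

122 mL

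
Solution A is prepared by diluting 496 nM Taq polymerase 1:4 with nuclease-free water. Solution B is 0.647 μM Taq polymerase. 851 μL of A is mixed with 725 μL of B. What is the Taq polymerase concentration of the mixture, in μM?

0.365 μM

C_A = 496 nM / 4 = 124 nM.
C_B = 0.647 μM = 647 nM.
C_mix = (C_A·V_A + C_B·V_B)/(V_A + V_B) = (124×851 + 647×725) / 1576 = 365 nM = 0.365 μM.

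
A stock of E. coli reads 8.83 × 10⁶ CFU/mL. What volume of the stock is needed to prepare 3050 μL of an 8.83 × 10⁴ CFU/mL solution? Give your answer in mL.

V₁ = C₂V₂/C₁ = 8.83 × 10⁴ × 3050 / 8.83 × 10⁶ = 30.5 μL = 0.0305 mL.

0.0305 mL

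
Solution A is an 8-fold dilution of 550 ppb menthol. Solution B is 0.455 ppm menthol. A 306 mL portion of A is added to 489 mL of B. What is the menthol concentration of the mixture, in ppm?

0.306 ppm

C_A = 550 ppb / 8 = 68.8 ppb.
C_B = 0.455 ppm = 455 ppb.
C_mix = (C_A·V_A + C_B·V_B)/(V_A + V_B) = (68.8×306 + 455×489) / 795.0 = 306 ppb = 0.306 ppm.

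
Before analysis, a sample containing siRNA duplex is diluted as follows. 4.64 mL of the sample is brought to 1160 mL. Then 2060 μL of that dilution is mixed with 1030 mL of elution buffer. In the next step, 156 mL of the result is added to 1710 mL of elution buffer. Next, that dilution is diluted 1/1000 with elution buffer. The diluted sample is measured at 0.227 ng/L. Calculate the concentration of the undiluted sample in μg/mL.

Overall dilution factor = 250 × 501 × 11.96 × 1000 = 1.50 × 10⁹.
Original = 0.227 ng/L × 1.50 × 10⁹ = 3.40 × 10⁸ ng/L = 340 μg/mL.

340 μg/mL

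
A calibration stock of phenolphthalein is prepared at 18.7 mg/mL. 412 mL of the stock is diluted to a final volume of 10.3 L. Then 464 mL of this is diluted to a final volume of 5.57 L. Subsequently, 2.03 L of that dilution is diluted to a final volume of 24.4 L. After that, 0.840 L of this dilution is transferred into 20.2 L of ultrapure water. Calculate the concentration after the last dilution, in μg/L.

Overall dilution factor = 25 × 12.00 × 12.02 × 25.05 = 9.04 × 10⁴.
18.7 mg/mL / 9.04 × 10⁴ = 2.07 × 10⁻⁴ mg/mL = 207 μg/L.

207 μg/L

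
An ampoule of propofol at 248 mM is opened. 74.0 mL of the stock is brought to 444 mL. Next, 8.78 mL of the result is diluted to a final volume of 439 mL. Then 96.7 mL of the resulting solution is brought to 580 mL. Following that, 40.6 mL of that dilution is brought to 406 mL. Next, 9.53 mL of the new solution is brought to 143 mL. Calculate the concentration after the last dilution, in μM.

0.919 μM

Overall dilution factor = 6 × 50 × 5.998 × 10 × 15.01 = 2.70 × 10⁵.
248 mM / 2.70 × 10⁵ = 9.19 × 10⁻⁴ mM = 0.919 μM.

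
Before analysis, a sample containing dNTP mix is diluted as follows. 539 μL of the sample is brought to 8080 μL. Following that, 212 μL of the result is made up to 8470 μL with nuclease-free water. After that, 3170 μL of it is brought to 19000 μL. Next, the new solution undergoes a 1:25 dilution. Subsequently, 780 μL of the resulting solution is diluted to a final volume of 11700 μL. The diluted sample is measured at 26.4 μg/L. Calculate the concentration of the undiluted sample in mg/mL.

35.5 mg/mL

Overall dilution factor = 14.99 × 39.95 × 5.994 × 25 × 15 = 1.35 × 10⁶.
Original = 26.4 μg/L × 1.35 × 10⁶ = 3.55 × 10⁷ μg/L = 35.5 mg/mL.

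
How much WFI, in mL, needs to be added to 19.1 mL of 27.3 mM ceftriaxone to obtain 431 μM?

1190 mL

431 μM = 0.431 mM.
V₂ = C₁V₁/C₂ = 27.3 × 19.1 / 0.431 = 1210 mL.
Diluent to add = V₂ − V₁ = 1210 − 19.1 = 1190 mL.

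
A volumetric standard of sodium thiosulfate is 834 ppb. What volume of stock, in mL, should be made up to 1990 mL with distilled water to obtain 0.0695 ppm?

166 mL

0.0695 ppm = 69.5 ppb.
V₁ = C₂V₂/C₁ = 69.5 × 1990 / 834 = 166 mL.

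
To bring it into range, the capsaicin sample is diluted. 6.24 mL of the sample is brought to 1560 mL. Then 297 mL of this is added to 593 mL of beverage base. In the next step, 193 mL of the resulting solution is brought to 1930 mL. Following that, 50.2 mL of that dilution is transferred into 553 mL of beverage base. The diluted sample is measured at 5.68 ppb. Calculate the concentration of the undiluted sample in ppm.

Overall dilution factor = 250 × 2.997 × 10 × 12.02 = 9.00 × 10⁴.
Original = 5.68 ppb × 9.00 × 10⁴ = 5.11 × 10⁵ ppb = 511 ppm.

511 ppm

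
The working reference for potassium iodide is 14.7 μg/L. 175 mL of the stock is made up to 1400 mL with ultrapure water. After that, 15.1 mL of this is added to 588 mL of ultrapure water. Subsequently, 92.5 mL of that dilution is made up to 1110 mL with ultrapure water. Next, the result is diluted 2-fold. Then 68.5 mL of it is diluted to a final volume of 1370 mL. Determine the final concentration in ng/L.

0.0958 ng/L

Overall dilution factor = 8 × 39.94 × 12 × 2 × 20 = 1.53 × 10⁵.
14.7 μg/L / 1.53 × 10⁵ = 9.58 × 10⁻⁵ μg/L = 0.0958 ng/L.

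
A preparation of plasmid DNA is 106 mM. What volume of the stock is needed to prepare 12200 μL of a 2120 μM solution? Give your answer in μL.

244 μL

2120 μM = 2.12 mM.
V₁ = C₂V₂/C₁ = 2.12 × 12200 / 106 = 244 μL.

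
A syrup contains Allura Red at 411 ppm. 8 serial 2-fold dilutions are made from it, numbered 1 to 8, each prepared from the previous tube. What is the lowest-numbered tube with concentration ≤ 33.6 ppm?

tube 4

Tube n has concentration 411 ppm / 2ⁿ.
Need 2ⁿ ≥ 411 ppm / 33.6 ppm = 12.2, so n ≥ 3.61.
First such tube: n = 4.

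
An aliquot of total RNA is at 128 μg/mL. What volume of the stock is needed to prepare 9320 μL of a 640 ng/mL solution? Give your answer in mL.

640 ng/mL = 0.640 μg/mL.
V₁ = C₂V₂/C₁ = 0.640 × 9320 / 128 = 46.6 μL = 0.0466 mL.

0.0466 mL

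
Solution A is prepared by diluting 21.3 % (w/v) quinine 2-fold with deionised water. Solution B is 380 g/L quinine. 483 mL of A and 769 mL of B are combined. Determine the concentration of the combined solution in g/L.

274 g/L

C_A = 21.3 % (w/v) / 2 = 10.7 % (w/v).
C_B = 380 g/L = 38.0 % (w/v).
C_mix = (C_A·V_A + C_B·V_B)/(V_A + V_B) = (10.7×483 + 38.0×769) / 1252 = 27.4 % (w/v) = 274 g/L.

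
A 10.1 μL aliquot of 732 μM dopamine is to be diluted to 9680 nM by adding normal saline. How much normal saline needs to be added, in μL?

754 μL

9680 nM = 9.68 μM.
V₂ = C₁V₁/C₂ = 732 × 10.1 / 9.68 = 764 μL.
Diluent to add = V₂ − V₁ = 764 − 10.1 = 754 μL.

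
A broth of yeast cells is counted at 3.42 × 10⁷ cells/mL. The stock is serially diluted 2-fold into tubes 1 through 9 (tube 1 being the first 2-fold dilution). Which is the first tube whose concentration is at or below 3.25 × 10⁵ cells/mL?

Tube n has concentration 3.42 × 10⁷ cells/mL / 2ⁿ.
Need 2ⁿ ≥ 3.42 × 10⁷ cells/mL / 3.25 × 10⁵ cells/mL = 105, so n ≥ 6.72.
First such tube: n = 7.

tube 7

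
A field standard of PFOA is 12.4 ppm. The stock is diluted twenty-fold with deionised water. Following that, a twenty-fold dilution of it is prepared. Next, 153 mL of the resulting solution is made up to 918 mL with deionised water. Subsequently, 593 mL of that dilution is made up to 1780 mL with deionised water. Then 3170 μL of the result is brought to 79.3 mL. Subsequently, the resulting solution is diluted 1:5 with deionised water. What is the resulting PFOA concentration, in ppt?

13.8 ppt

Overall dilution factor = 20 × 20 × 6 × 3.002 × 25.02 × 5 = 9.01 × 10⁵.
12.4 ppm / 9.01 × 10⁵ = 1.38 × 10⁻⁵ ppm = 13.8 ppt.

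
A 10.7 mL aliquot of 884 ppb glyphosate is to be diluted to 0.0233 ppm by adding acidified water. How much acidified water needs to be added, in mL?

0.0233 ppm = 23.3 ppb.
V₂ = C₁V₁/C₂ = 884 × 10.7 / 23.3 = 406 mL.
Diluent to add = V₂ − V₁ = 406 − 10.7 = 395 mL.

395 mL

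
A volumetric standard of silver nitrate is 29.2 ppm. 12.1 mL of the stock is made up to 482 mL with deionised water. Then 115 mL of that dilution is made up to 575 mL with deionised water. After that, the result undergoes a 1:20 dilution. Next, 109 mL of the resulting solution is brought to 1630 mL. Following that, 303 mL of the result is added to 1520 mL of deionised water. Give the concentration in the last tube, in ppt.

81.5 ppt

Overall dilution factor = 39.83 × 5 × 20 × 14.95 × 6.017 = 3.58 × 10⁵.
29.2 ppm / 3.58 × 10⁵ = 8.15 × 10⁻⁵ ppm = 81.5 ppt.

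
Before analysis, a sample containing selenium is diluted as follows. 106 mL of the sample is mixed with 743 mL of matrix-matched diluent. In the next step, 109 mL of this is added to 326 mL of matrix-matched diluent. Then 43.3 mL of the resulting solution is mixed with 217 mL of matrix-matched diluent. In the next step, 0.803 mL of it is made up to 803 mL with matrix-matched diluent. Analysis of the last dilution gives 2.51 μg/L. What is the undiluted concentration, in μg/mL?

482 μg/mL

Overall dilution factor = 8.009 × 3.991 × 6.012 × 1000 = 1.92 × 10⁵.
Original = 2.51 μg/L × 1.92 × 10⁵ = 4.82 × 10⁵ μg/L = 482 μg/mL.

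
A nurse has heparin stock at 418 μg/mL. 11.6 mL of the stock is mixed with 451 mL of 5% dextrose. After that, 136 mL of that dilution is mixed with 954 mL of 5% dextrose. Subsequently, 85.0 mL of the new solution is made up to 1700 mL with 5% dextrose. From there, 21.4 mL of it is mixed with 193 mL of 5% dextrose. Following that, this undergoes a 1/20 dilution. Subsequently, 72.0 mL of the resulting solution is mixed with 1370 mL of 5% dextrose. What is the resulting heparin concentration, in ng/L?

Overall dilution factor = 39.88 × 8.015 × 20 × 10.02 × 20 × 20.03 = 2.57 × 10⁷.
418 μg/mL / 2.57 × 10⁷ = 1.63 × 10⁻⁵ μg/mL = 16.3 ng/L.

16.3 ng/L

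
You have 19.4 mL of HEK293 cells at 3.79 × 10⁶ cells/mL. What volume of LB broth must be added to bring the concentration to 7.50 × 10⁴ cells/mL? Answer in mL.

961 mL

V₂ = C₁V₁/C₂ = 3.79 × 10⁶ × 19.4 / 7.50 × 10⁴ = 980 mL.
Diluent to add = V₂ − V₁ = 980 − 19.4 = 961 mL.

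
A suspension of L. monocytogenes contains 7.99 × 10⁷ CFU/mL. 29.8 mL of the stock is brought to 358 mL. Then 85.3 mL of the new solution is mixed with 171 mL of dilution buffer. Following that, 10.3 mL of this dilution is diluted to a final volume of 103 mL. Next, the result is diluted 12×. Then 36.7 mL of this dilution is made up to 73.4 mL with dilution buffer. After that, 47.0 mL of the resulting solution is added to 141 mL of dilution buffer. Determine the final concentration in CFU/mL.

Overall dilution factor = 12.01 × 3.005 × 10 × 12 × 2 × 4 = 3.47 × 10⁴.
7.99 × 10⁷ CFU/mL / 3.47 × 10⁴ = 2310 CFU/mL.

2310 CFU/mL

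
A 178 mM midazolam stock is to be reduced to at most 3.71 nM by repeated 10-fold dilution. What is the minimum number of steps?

Need 10ⁿ ≥ 4.80 × 10⁷, so n ≥ log(4.80 × 10⁷)/log(10) = 7.68.
Minimum whole steps: n = 8.

8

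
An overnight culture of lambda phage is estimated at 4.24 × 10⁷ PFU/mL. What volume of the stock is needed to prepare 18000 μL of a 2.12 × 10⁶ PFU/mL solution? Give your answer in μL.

V₁ = C₂V₂/C₁ = 2.12 × 10⁶ × 18000 / 4.24 × 10⁷ = 900 μL.

900 μL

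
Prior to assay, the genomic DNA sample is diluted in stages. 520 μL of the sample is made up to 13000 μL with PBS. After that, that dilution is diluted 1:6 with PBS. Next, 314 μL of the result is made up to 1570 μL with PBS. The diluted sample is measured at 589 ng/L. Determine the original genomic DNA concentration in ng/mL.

Overall dilution factor = 25 × 6 × 5 = 750.
Original = 589 ng/L × 750 = 4.42 × 10⁵ ng/L = 442 ng/mL.

442 ng/mL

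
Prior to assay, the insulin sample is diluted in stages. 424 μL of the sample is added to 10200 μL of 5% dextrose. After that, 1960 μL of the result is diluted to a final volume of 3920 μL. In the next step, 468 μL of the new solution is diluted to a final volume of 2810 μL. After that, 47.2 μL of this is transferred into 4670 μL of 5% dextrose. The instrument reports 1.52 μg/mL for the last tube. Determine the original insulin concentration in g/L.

45.7 g/L

Overall dilution factor = 25.06 × 2 × 6.004 × 99.94 = 3.01 × 10⁴.
Original = 1.52 μg/mL × 3.01 × 10⁴ = 4.57 × 10⁴ μg/mL = 45.7 g/L.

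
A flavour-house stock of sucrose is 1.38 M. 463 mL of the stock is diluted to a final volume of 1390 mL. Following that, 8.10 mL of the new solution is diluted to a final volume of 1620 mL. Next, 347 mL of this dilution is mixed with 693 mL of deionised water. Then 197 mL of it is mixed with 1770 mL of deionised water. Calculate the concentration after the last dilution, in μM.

Overall dilution factor = 3.002 × 200 × 2.997 × 9.985 = 1.80 × 10⁴.
1.38 M / 1.80 × 10⁴ = 7.68 × 10⁻⁵ M = 76.8 μM.

76.8 μM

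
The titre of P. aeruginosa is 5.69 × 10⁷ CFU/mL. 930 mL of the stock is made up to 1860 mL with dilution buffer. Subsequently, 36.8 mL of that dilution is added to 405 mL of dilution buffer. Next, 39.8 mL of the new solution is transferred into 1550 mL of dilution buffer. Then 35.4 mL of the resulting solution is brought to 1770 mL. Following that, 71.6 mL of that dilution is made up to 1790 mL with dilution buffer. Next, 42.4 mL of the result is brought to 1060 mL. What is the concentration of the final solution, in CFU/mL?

Overall dilution factor = 2 × 12.01 × 39.94 × 50 × 25 × 25 = 3.00 × 10⁷.
5.69 × 10⁷ CFU/mL / 3.00 × 10⁷ = 1.90 CFU/mL.

1.90 CFU/mL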